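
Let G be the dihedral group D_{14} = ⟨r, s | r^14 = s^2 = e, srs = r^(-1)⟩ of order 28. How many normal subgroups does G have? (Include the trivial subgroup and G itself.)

7

G has 28 subgroups. Checking conjugation-invariance by order — order 1: 1/1 normal; order 2: 1/15 normal; order 4: 0/7 normal; order 7: 1/1 normal; order 14: 3/3 normal; order 28: 1/1 normal.
Total normal subgroups: 7.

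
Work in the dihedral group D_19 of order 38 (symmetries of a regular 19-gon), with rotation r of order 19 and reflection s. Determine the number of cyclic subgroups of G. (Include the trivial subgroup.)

A cyclic subgroup of order d is generated by each of its φ(d) elements of order d, so the cyclic subgroups of order d number (#elements of order d)/φ(d).
Cyclic subgroups by order — order 1: 1; order 2: 19; order 19: 1.
Total: 21.

21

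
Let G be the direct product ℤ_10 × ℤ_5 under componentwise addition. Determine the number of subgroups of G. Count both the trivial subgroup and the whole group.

|G| = 50, so by Lagrange every subgroup order divides 50. Divisors: 1, 2, 5, 10, 25, 50.
Subgroups by order — order 1: 1; order 2: 1; order 5: 6; order 10: 6; order 25: 1; order 50: 1.
Total: 1 + 1 + 6 + 6 + 1 + 1 = 16.

16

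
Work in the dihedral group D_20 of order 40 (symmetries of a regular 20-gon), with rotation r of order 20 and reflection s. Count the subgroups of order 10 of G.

5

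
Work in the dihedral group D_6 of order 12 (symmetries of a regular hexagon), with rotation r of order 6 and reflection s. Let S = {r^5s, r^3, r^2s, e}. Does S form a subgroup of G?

Yes

|S| = 4 divides |G| = 12, consistent with Lagrange.
S contains the identity, every element's inverse is in S, and S is closed under ·: it is a subgroup.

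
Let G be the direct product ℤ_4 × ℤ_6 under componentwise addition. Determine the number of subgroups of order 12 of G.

|G| = 24 and 12 | 24, so subgroups of order 12 are possible by Lagrange.
The subgroups of order 12 are: {(0,0), (0,1), (0,2), (0,3), (0,4), (0,5), (2,0), (2,1), (2,2), (2,3), (2,4), (2,5)}; {(0,0), (0,2), (0,4), (1,0), (1,2), (1,4), (2,0), (2,2), (2,4), (3,0), (3,2), (3,4)}; {(0,0), (0,2), (0,4), (1,1), (1,3), (1,5), (2,0), (2,2), (2,4), (3,1), (3,3), (3,5)}.
So G has 3 subgroups of order 12.

3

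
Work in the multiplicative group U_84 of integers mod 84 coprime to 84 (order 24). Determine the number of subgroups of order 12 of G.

7

|G| = 24 and 12 | 24, so subgroups of order 12 are possible by Lagrange.
The subgroups of order 12 are: {1, 11, 13, 23, 25, 37, 47, 59, 61, 71, 73, 83}; {1, 5, 11, 17, 19, 23, 25, 31, 37, 41, 55, 71}; {1, 11, 23, 25, 29, 37, 43, 53, 65, 67, 71, 79}; {1, 5, 13, 17, 25, 29, 37, 41, 53, 61, 65, 73}; … (7 in all).
So G has 7 subgroups of order 12.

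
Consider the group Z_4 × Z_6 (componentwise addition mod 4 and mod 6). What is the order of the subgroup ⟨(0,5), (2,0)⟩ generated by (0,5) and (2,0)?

12

|⟨(0,5)⟩| = 6 and |⟨(2,0)⟩| = 2, so |H| is a multiple of lcm(6, 2) = 6 and divides |G| = 24.
Closing under the operation: H = {(0,0), (0,1), (0,2), (0,3), (0,4), (0,5), (2,0), (2,1), (2,2), (2,3), (2,4), (2,5)}, so |H| = 12.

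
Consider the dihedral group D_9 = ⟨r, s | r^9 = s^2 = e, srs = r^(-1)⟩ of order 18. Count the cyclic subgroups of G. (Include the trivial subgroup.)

Each element a generates a cyclic subgroup ⟨a⟩; distinct elements may generate the same one (a cyclic group of order d has φ(d) generators).
Cyclic subgroups by order — order 1: 1; order 2: 9; order 3: 1; order 9: 1.
Total: 12.

12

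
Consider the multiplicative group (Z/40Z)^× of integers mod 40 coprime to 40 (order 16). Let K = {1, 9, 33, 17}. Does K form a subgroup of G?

Yes

|K| = 4 divides |G| = 16, consistent with Lagrange.
K contains the identity, every element's inverse is in K, and K is closed under ·: it is a subgroup.
In fact K = ⟨33⟩.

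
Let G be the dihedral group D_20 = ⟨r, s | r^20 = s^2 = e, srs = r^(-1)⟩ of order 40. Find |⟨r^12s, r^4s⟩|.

10

|⟨r^12s⟩| = 2 and |⟨r^4s⟩| = 2, so |H| is a multiple of lcm(2, 2) = 2 and divides |G| = 40.
Closing under the operation: H = {e, r^4, r^8, r^12, r^16, s, r^4s, r^8s, r^12s, r^16s}, so |H| = 10.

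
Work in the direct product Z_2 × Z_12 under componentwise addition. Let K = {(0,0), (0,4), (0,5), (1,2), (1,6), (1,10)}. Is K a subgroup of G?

No

(0,4) ∈ K but its inverse (0,8) ∉ K, so K is not a subgroup.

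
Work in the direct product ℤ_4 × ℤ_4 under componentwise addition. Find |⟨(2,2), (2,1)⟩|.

8

|⟨(2,2)⟩| = 2 and |⟨(2,1)⟩| = 4, so |H| is a multiple of lcm(2, 4) = 4 and divides |G| = 16.
Closing under the operation: H = {(0,0), (0,1), (0,2), (0,3), (2,0), (2,1), (2,2), (2,3)}, so |H| = 8.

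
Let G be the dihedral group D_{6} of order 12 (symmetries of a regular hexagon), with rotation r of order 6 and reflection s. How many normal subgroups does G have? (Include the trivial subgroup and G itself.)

7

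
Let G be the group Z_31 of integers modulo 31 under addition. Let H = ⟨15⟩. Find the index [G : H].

1

|⟨15⟩| = 31 and |G| = 31.
By Lagrange, [G : H] = |G|/|H| = 31/31 = 1.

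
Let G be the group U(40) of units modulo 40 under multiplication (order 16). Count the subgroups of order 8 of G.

|G| = 16 and 8 | 16, so subgroups of order 8 are possible by Lagrange.
The subgroups of order 8 are: {1, 7, 9, 11, 13, 19, 23, 37}; {1, 3, 9, 11, 17, 19, 27, 33}; {1, 9, 11, 19, 21, 29, 31, 39}; {1, 9, 13, 17, 21, 29, 33, 37}; … (7 in all).
So G has 7 subgroups of order 8.

7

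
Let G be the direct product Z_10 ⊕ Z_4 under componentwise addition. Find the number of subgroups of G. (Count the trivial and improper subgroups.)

|G| = 40, so by Lagrange every subgroup order divides 40. Divisors: 1, 2, 4, 5, 8, 10, 20, 40.
Subgroups by order — order 1: 1; order 2: 3; order 4: 3; order 5: 1; order 8: 1; order 10: 3; order 20: 3; order 40: 1.
Total: 1 + 3 + 3 + 1 + 1 + 3 + 3 + 1 = 16.

16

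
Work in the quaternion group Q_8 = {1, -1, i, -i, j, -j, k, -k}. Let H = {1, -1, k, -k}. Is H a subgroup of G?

Yes

|H| = 4 divides |G| = 8, consistent with Lagrange.
H contains the identity, every element's inverse is in H, and H is closed under ·: it is a subgroup.
In fact H = ⟨-k⟩.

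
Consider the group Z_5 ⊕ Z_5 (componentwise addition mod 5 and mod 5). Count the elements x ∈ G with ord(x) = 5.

An element (a,b) has order lcm(ord(a), ord(b)); count pairs with lcm equal to 5.
Enumerating gives 24 such elements.

24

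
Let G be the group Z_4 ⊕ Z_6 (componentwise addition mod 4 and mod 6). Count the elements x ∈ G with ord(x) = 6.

6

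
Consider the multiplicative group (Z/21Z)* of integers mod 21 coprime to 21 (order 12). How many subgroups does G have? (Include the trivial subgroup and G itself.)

|G| = 12, so by Lagrange every subgroup order divides 12. Divisors: 1, 2, 3, 4, 6, 12.
Subgroups by order — order 1: 1; order 2: 3; order 3: 1; order 4: 1; order 6: 3; order 12: 1.
Total: 1 + 3 + 1 + 1 + 3 + 1 = 10.

10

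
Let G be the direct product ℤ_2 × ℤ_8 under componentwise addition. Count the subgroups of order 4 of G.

3

|G| = 16 and 4 | 16, so subgroups of order 4 are possible by Lagrange.
The subgroups of order 4 are: {(0,0), (0,2), (0,4), (0,6)}; {(0,0), (0,4), (1,0), (1,4)}; {(0,0), (0,4), (1,2), (1,6)}.
So G has 3 subgroups of order 4.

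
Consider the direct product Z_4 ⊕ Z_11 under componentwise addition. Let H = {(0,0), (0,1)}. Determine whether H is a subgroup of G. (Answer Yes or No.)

No

(0,1) ∈ H but its inverse (0,10) ∉ H, so H is not a subgroup.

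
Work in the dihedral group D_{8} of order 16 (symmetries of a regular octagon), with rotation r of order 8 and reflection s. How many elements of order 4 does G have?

2

The elements of order 4 are: r^2, r^6.
That's 2.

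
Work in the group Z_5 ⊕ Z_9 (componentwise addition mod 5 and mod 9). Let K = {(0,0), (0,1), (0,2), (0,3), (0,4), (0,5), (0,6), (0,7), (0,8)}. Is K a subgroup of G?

Yes

|K| = 9 divides |G| = 45, consistent with Lagrange.
K contains the identity, every element's inverse is in K, and K is closed under +: it is a subgroup.
In fact K = ⟨(0,1)⟩.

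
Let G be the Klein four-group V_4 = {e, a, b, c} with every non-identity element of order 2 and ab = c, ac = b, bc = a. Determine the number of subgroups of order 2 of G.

3

|G| = 4 and 2 | 4, so subgroups of order 2 are possible by Lagrange.
The subgroups of order 2 are: {e, a}; {e, b}; {e, c}.
So G has 3 subgroups of order 2.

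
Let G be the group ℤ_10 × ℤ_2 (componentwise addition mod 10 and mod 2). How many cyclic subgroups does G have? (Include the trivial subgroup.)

A cyclic subgroup of order d is generated by each of its φ(d) elements of order d, so the cyclic subgroups of order d number (#elements of order d)/φ(d).
Cyclic subgroups by order — order 1: 1; order 2: 3; order 5: 1; order 10: 3.
Total: 8.

8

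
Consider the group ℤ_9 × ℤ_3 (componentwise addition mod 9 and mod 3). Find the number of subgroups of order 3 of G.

|G| = 27 and 3 | 27, so subgroups of order 3 are possible by Lagrange.
The subgroups of order 3 are: {(0,0), (0,1), (0,2)}; {(0,0), (3,0), (6,0)}; {(0,0), (3,1), (6,2)}; {(0,0), (3,2), (6,1)}.
So G has 4 subgroups of order 3.

4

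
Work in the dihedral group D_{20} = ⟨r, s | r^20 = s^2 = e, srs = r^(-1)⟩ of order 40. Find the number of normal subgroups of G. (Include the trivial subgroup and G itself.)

G has 48 subgroups. Checking conjugation-invariance by order — order 1: 1/1 normal; order 2: 1/21 normal; order 4: 1/11 normal; order 5: 1/1 normal; order 8: 0/5 normal; order 10: 1/5 normal; order 20: 3/3 normal; order 40: 1/1 normal.
Total normal subgroups: 9.

9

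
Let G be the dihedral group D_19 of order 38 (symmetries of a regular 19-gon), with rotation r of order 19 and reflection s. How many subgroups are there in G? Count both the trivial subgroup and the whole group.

22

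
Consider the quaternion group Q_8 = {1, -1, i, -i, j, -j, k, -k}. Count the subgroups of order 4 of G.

3

|G| = 8 and 4 | 8, so subgroups of order 4 are possible by Lagrange.
The subgroups of order 4 are: {1, -1, i, -i}; {1, -1, j, -j}; {1, -1, k, -k}.
So G has 3 subgroups of order 4.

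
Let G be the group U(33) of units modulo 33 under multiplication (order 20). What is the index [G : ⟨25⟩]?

4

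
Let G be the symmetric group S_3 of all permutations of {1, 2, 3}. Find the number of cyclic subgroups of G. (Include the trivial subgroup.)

Each element a generates a cyclic subgroup ⟨a⟩; distinct elements may generate the same one (a cyclic group of order d has φ(d) generators).
Cyclic subgroups by order — order 1: 1; order 2: 3; order 3: 1.
Total: 5.

5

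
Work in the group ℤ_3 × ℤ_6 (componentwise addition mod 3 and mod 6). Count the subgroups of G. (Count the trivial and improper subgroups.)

|G| = 18, so by Lagrange every subgroup order divides 18. Divisors: 1, 2, 3, 6, 9, 18.
Subgroups by order — order 1: 1; order 2: 1; order 3: 4; order 6: 4; order 9: 1; order 18: 1.
Total: 1 + 1 + 4 + 4 + 1 + 1 = 12.

12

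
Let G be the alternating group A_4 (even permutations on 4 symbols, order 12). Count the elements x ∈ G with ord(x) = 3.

The elements of order 3 are: (2 3 4), (2 4 3), (1 2 3), (1 2 4), (1 3 2), (1 3 4), (1 4 2), (1 4 3).
That's 8.

8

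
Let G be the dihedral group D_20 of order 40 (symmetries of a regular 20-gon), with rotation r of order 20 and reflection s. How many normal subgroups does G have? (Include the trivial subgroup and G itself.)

G has 48 subgroups. Checking conjugation-invariance by order — order 1: 1/1 normal; order 2: 1/21 normal; order 4: 1/11 normal; order 5: 1/1 normal; order 8: 0/5 normal; order 10: 1/5 normal; order 20: 3/3 normal; order 40: 1/1 normal.
Total normal subgroups: 9.

9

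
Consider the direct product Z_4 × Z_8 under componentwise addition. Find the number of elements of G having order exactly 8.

16

An element (a,b) has order lcm(ord(a), ord(b)); count pairs with lcm equal to 8.
Enumerating gives 16 such elements.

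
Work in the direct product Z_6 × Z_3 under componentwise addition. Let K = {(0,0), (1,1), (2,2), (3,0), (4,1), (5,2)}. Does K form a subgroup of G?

|K| = 6 divides |G| = 18, consistent with Lagrange.
K contains the identity, every element's inverse is in K, and K is closed under +: it is a subgroup.
In fact K = ⟨(5,2)⟩.

Yes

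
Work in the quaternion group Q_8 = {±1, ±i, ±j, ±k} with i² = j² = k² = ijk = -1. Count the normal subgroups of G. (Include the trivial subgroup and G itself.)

G has 6 subgroups. Checking conjugation-invariance by order — order 1: 1/1 normal; order 2: 1/1 normal; order 4: 3/3 normal; order 8: 1/1 normal.
Total normal subgroups: 6.

6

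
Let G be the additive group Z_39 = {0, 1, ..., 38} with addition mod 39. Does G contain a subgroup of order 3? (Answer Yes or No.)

Yes

3 | 39. A subgroup of order 3 is {0, 13, 26}.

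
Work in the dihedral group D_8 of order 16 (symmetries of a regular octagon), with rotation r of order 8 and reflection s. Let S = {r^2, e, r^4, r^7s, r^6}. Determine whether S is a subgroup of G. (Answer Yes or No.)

No

|S| = 5 does not divide |G| = 16, so by Lagrange S is not a subgroup.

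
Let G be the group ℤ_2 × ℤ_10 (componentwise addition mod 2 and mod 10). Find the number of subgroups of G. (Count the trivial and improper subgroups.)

|G| = 20, so by Lagrange every subgroup order divides 20. Divisors: 1, 2, 4, 5, 10, 20.
Subgroups by order — order 1: 1; order 2: 3; order 4: 1; order 5: 1; order 10: 3; order 20: 1.
Total: 1 + 3 + 1 + 1 + 3 + 1 = 10.

10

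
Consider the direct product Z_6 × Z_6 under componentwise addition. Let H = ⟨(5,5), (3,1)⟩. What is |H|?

18

|⟨(5,5)⟩| = 6 and |⟨(3,1)⟩| = 6, so |H| is a multiple of lcm(6, 6) = 6 and divides |G| = 36.
Closing under the operation: H = {(0,0), (0,2), (0,4), (1,1), (1,3), (1,5), (2,0), (2,2), (2,4), (3,1), (3,3), (3,5), (4,0), (4,2), (4,4), (5,1), (5,3), (5,5)}, so |H| = 18.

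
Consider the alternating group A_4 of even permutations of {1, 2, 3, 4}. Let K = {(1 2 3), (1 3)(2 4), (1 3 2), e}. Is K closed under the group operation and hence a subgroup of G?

Closure fails: (1 3 2) ∘ (1 3)(2 4) = (1 2 4) ∉ K. So K is not a subgroup.

No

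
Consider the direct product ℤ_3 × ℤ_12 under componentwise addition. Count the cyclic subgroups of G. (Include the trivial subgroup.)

15

A cyclic subgroup of order d is generated by each of its φ(d) elements of order d, so the cyclic subgroups of order d number (#elements of order d)/φ(d).
Cyclic subgroups by order — order 1: 1; order 2: 1; order 3: 4; order 4: 1; order 6: 4; order 12: 4.
Total: 15.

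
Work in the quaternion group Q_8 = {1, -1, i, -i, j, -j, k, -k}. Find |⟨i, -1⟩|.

4

|⟨i⟩| = 4 and |⟨-1⟩| = 2, so |H| is a multiple of lcm(4, 2) = 4 and divides |G| = 8.
Closing under the operation: H = {1, -1, i, -i}, so |H| = 4.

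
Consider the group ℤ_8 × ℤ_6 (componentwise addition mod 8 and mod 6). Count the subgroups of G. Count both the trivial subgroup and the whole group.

22

|G| = 48, so by Lagrange every subgroup order divides 48. Divisors: 1, 2, 3, 4, 6, 8, 12, 16, 24, 48.
Subgroups by order — order 1: 1; order 2: 3; order 3: 1; order 4: 3; order 6: 3; order 8: 3; order 12: 3; order 16: 1; order 24: 3; order 48: 1.
Total: 1 + 3 + 1 + 3 + 3 + 3 + 3 + 1 + 3 + 1 = 22.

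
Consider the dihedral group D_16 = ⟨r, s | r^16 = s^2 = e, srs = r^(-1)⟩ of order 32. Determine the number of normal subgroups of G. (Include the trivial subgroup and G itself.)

8

G has 36 subgroups. Checking conjugation-invariance by order — order 1: 1/1 normal; order 2: 1/17 normal; order 4: 1/9 normal; order 8: 1/5 normal; order 16: 3/3 normal; order 32: 1/1 normal.
Total normal subgroups: 8.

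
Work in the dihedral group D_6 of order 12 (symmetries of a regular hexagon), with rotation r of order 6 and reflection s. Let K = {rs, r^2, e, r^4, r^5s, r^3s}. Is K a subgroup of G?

|K| = 6 divides |G| = 12, consistent with Lagrange.
K contains the identity, every element's inverse is in K, and K is closed under ·: it is a subgroup.

Yes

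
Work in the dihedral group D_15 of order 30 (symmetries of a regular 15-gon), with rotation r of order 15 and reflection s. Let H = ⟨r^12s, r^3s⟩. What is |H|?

|⟨r^12s⟩| = 2 and |⟨r^3s⟩| = 2, so |H| is a multiple of lcm(2, 2) = 2 and divides |G| = 30.
Closing under the operation: H = {e, r^3, r^6, r^9, r^12, s, r^3s, r^6s, r^9s, r^12s}, so |H| = 10.

10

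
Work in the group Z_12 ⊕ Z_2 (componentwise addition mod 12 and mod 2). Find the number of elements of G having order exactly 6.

6

An element (a,b) has order lcm(ord(a), ord(b)); count pairs with lcm equal to 6.
Enumerating gives 6 such elements.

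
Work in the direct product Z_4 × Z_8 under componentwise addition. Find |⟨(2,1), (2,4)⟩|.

16

|⟨(2,1)⟩| = 8 and |⟨(2,4)⟩| = 2, so |H| is a multiple of lcm(8, 2) = 8 and divides |G| = 32.
Closing under the operation: H = {(0,0), (0,1), (0,2), (0,3), (0,4), (0,5), (0,6), (0,7), (2,0), (2,1), (2,2), (2,3), (2,4), (2,5), (2,6), (2,7)}, so |H| = 16.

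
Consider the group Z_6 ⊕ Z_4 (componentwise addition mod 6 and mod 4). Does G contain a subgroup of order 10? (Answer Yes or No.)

No

10 does not divide |G| = 24, so by Lagrange no subgroup of order 10 exists.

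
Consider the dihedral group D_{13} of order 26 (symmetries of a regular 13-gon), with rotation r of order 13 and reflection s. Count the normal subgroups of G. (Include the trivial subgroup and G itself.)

3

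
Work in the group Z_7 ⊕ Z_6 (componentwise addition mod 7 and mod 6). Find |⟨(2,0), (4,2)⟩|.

21

|⟨(2,0)⟩| = 7 and |⟨(4,2)⟩| = 21, so |H| is a multiple of lcm(7, 21) = 21 and divides |G| = 42.
Closing under the operation: H = {(0,0), (0,2), (0,4), (1,0), (1,2), (1,4), (2,0), (2,2), (2,4), (3,0), (3,2), (3,4), (4,0), (4,2), (4,4), (5,0), (5,2), (5,4), (6,0), (6,2), (6,4)}, so |H| = 21.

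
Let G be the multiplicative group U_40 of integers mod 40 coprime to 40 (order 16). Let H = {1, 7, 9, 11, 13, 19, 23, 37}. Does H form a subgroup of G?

|H| = 8 divides |G| = 16, consistent with Lagrange.
H contains the identity, every element's inverse is in H, and H is closed under ·: it is a subgroup.

Yes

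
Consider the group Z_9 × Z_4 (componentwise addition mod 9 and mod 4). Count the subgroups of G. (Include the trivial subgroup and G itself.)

9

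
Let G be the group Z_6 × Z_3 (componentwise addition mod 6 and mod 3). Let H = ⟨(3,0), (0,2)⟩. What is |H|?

6

|⟨(3,0)⟩| = 2 and |⟨(0,2)⟩| = 3, so |H| is a multiple of lcm(2, 3) = 6 and divides |G| = 18.
Closing under the operation: H = {(0,0), (0,1), (0,2), (3,0), (3,1), (3,2)}, so |H| = 6.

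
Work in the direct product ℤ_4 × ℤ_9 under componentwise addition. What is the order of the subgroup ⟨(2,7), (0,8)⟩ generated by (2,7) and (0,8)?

|⟨(2,7)⟩| = 18 and |⟨(0,8)⟩| = 9, so |H| is a multiple of lcm(18, 9) = 18 and divides |G| = 36.
Closing under the operation: H = {(0,0), (0,1), (0,2), (0,3), (0,4), (0,5), (0,6), (0,7), (0,8), (2,0), (2,1), (2,2), (2,3), (2,4), (2,5), (2,6), (2,7), (2,8)}, so |H| = 18.

18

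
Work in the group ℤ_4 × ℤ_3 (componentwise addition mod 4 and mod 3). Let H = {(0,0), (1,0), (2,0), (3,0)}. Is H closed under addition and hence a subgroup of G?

Yes

|H| = 4 divides |G| = 12, consistent with Lagrange.
H contains the identity, every element's inverse is in H, and H is closed under +: it is a subgroup.
In fact H = ⟨(1,0)⟩.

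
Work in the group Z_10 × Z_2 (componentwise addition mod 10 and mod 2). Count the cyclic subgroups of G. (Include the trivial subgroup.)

Group the elements of G by the cyclic subgroup they generate; each cyclic subgroup of order d accounts for φ(d) elements.
Cyclic subgroups by order — order 1: 1; order 2: 3; order 5: 1; order 10: 3.
Total: 8.

8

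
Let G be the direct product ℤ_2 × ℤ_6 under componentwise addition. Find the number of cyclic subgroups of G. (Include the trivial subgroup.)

Each element a generates a cyclic subgroup ⟨a⟩; distinct elements may generate the same one (a cyclic group of order d has φ(d) generators).
Cyclic subgroups by order — order 1: 1; order 2: 3; order 3: 1; order 6: 3.
Total: 8.

8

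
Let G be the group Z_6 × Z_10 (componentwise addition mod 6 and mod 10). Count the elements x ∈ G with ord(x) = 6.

6

An element (a,b) has order lcm(ord(a), ord(b)); count pairs with lcm equal to 6.
Enumerating gives 6 such elements.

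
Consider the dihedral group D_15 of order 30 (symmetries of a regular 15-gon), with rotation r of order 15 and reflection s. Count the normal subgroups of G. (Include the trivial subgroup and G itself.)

5

G has 28 subgroups. Checking conjugation-invariance by order — order 1: 1/1 normal; order 2: 0/15 normal; order 3: 1/1 normal; order 5: 1/1 normal; order 6: 0/5 normal; order 10: 0/3 normal; order 15: 1/1 normal; order 30: 1/1 normal.
Total normal subgroups: 5.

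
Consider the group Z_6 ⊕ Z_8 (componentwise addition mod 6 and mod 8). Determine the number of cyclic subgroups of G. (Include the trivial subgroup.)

Group the elements of G by the cyclic subgroup they generate; each cyclic subgroup of order d accounts for φ(d) elements.
Cyclic subgroups by order — order 1: 1; order 2: 3; order 3: 1; order 4: 2; order 6: 3; order 8: 2; order 12: 2; order 24: 2.
Total: 16.

16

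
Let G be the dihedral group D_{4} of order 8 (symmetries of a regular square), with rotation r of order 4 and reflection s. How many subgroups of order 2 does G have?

|G| = 8 and 2 | 8, so subgroups of order 2 are possible by Lagrange.
The subgroups of order 2 are: {e, r^2}; {e, r^2s}; {e, r^3s}; {e, rs}; … (5 in all).
So G has 5 subgroups of order 2.

5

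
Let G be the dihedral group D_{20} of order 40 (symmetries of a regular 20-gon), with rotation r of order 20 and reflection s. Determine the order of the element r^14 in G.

Computing powers of r^14: the smallest k with (r^14)^k = e is k = 10.

10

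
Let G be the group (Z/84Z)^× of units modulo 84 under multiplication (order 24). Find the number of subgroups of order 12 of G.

7

|G| = 24 and 12 | 24, so subgroups of order 12 are possible by Lagrange.
The subgroups of order 12 are: {1, 11, 13, 23, 25, 37, 47, 59, 61, 71, 73, 83}; {1, 5, 11, 17, 19, 23, 25, 31, 37, 41, 55, 71}; {1, 11, 23, 25, 29, 37, 43, 53, 65, 67, 71, 79}; {1, 5, 13, 17, 25, 29, 37, 41, 53, 61, 65, 73}; … (7 in all).
So G has 7 subgroups of order 12.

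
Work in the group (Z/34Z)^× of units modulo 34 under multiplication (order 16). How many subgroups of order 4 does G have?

|G| = 16 and 4 | 16, so subgroups of order 4 are possible by Lagrange.
The subgroups of order 4 are: {1, 13, 21, 33}.
So G has 1 subgroup of order 4.

1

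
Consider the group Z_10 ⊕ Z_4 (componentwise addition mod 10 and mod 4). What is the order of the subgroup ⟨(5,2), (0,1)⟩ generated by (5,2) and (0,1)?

8

|⟨(5,2)⟩| = 2 and |⟨(0,1)⟩| = 4, so |H| is a multiple of lcm(2, 4) = 4 and divides |G| = 40.
Closing under the operation: H = {(0,0), (0,1), (0,2), (0,3), (5,0), (5,1), (5,2), (5,3)}, so |H| = 8.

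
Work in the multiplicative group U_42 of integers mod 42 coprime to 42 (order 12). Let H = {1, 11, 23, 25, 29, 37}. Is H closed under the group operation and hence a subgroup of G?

|H| = 6 divides |G| = 12, consistent with Lagrange.
H contains the identity, every element's inverse is in H, and H is closed under ·: it is a subgroup.
In fact H = ⟨23⟩.

Yes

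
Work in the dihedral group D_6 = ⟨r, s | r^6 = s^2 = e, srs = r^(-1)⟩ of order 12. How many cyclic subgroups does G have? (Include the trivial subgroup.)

Each element a generates a cyclic subgroup ⟨a⟩; distinct elements may generate the same one (a cyclic group of order d has φ(d) generators).
Cyclic subgroups by order — order 1: 1; order 2: 7; order 3: 1; order 6: 1.
Total: 10.

10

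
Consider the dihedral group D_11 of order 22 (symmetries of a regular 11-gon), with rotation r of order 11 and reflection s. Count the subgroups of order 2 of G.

|G| = 22 and 2 | 22, so subgroups of order 2 are possible by Lagrange.
The subgroups of order 2 are: {e, r^10s}; {e, r^2s}; {e, r^3s}; {e, r^4s}; … (11 in all).
So G has 11 subgroups of order 2.

11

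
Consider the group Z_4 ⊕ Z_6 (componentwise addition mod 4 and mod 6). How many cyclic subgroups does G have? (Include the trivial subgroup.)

12

Group the elements of G by the cyclic subgroup they generate; each cyclic subgroup of order d accounts for φ(d) elements.
Cyclic subgroups by order — order 1: 1; order 2: 3; order 3: 1; order 4: 2; order 6: 3; order 12: 2.
Total: 12.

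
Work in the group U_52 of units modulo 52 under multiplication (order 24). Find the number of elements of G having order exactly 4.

4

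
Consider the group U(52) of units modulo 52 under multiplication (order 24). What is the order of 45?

Compute successive powers of 45 mod 52: 45, 49, 21, 9, 41, 25, 33, 29, …; 45^12 ≡ 1 (mod 52).
So |⟨45⟩| = 12.

12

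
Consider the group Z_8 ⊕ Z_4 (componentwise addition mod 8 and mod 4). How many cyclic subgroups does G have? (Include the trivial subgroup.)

14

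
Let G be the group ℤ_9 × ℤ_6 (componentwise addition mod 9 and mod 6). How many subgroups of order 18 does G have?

|G| = 54 and 18 | 54, so subgroups of order 18 are possible by Lagrange.
The subgroups of order 18 are: {(0,0), (0,1), (0,2), (0,3), (0,4), (0,5), (3,0), (3,1), (3,2), (3,3), (3,4), (3,5), (6,0), (6,1), (6,2), (6,3), (6,4), (6,5)}; {(0,0), (0,3), (1,0), (1,3), (2,0), (2,3), (3,0), (3,3), (4,0), (4,3), (5,0), (5,3), (6,0), (6,3), (7,0), (7,3), (8,0), (8,3)}; {(0,0), (0,3), (1,1), (1,4), (2,2), (2,5), (3,0), (3,3), (4,1), (4,4), (5,2), (5,5), (6,0), (6,3), (7,1), (7,4), (8,2), (8,5)}; {(0,0), (0,3), (1,2), (1,5), (2,1), (2,4), (3,0), (3,3), (4,2), (4,5), (5,1), (5,4), (6,0), (6,3), (7,2), (7,5), (8,1), (8,4)}.
So G has 4 subgroups of order 18.

4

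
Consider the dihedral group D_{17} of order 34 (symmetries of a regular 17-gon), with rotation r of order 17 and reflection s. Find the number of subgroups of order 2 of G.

|G| = 34 and 2 | 34, so subgroups of order 2 are possible by Lagrange.
The subgroups of order 2 are: {e, r^10s}; {e, r^11s}; {e, r^12s}; {e, r^13s}; … (17 in all).
So G has 17 subgroups of order 2.

17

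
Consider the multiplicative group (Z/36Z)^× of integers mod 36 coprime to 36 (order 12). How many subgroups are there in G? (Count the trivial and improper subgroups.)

10

|G| = 12, so by Lagrange every subgroup order divides 12. Divisors: 1, 2, 3, 4, 6, 12.
Subgroups by order — order 1: 1; order 2: 3; order 3: 1; order 4: 1; order 6: 3; order 12: 1.
Total: 1 + 3 + 1 + 1 + 3 + 1 = 10.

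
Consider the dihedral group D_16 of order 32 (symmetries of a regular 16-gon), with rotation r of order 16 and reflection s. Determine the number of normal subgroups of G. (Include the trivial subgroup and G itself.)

8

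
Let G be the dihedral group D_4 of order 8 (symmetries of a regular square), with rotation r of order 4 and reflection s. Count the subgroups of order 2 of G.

5

|G| = 8 and 2 | 8, so subgroups of order 2 are possible by Lagrange.
The subgroups of order 2 are: {e, r^2}; {e, r^2s}; {e, r^3s}; {e, rs}; … (5 in all).
So G has 5 subgroups of order 2.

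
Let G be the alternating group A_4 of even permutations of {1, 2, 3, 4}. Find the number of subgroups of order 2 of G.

3

|G| = 12 and 2 | 12, so subgroups of order 2 are possible by Lagrange.
The subgroups of order 2 are: {e, (1 2)(3 4)}; {e, (1 3)(2 4)}; {e, (1 4)(2 3)}.
So G has 3 subgroups of order 2.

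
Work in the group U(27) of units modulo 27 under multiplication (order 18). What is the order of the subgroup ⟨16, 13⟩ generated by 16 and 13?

9

|⟨16⟩| = 9 and |⟨13⟩| = 9, so |H| is a multiple of lcm(9, 9) = 9 and divides |G| = 18.
Closing under the operation: H = {1, 4, 7, 10, 13, 16, 19, 22, 25}, so |H| = 9.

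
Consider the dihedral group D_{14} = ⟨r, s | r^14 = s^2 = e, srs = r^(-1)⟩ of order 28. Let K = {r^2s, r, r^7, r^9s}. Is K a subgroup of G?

The identity e ∉ K, so K is not a subgroup.

No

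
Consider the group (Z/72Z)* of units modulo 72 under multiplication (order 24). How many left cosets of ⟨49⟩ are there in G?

8

|⟨49⟩| = 3 and |G| = 24.
By Lagrange, [G : H] = |G|/|H| = 24/3 = 8.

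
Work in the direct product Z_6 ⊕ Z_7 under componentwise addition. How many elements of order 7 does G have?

6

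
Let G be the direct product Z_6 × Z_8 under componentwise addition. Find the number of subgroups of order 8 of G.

|G| = 48 and 8 | 48, so subgroups of order 8 are possible by Lagrange.
The subgroups of order 8 are: {(0,0), (0,1), (0,2), (0,3), (0,4), (0,5), (0,6), (0,7)}; {(0,0), (0,2), (0,4), (0,6), (3,0), (3,2), (3,4), (3,6)}; {(0,0), (0,2), (0,4), (0,6), (3,1), (3,3), (3,5), (3,7)}.
So G has 3 subgroups of order 8.

3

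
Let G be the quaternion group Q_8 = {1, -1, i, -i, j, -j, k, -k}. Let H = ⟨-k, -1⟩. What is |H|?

4

|⟨-k⟩| = 4 and |⟨-1⟩| = 2, so |H| is a multiple of lcm(4, 2) = 4 and divides |G| = 8.
Closing under the operation: H = {1, -1, k, -k}, so |H| = 4.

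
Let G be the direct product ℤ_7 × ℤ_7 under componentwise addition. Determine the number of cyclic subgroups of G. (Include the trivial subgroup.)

9

Each element a generates a cyclic subgroup ⟨a⟩; distinct elements may generate the same one (a cyclic group of order d has φ(d) generators).
Cyclic subgroups by order — order 1: 1; order 7: 8.
Total: 9.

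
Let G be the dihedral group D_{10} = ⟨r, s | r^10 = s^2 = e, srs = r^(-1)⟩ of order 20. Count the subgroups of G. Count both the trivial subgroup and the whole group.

|G| = 20, so by Lagrange every subgroup order divides 20. Divisors: 1, 2, 4, 5, 10, 20.
Subgroups by order — order 1: 1; order 2: 11; order 4: 5; order 5: 1; order 10: 3; order 20: 1.
Total: 1 + 11 + 5 + 1 + 3 + 1 = 22.

22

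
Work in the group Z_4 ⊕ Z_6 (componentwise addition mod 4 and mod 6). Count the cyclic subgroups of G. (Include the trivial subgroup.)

12

A cyclic subgroup of order d is generated by each of its φ(d) elements of order d, so the cyclic subgroups of order d number (#elements of order d)/φ(d).
Cyclic subgroups by order — order 1: 1; order 2: 3; order 3: 1; order 4: 2; order 6: 3; order 12: 2.
Total: 12.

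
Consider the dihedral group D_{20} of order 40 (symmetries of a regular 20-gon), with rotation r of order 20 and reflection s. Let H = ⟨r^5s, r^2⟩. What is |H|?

|⟨r^5s⟩| = 2 and |⟨r^2⟩| = 10, so |H| is a multiple of lcm(2, 10) = 10 and divides |G| = 40.
Closing under the operation: H = {e, r^2, r^4, r^6, r^8, r^10, r^12, r^14, r^16, r^18, rs, r^3s, r^5s, r^7s, r^9s, r^11s, r^13s, r^15s, r^17s, r^19s}, so |H| = 20.

20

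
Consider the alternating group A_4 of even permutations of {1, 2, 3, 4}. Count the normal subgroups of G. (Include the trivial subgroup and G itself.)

3

G has 10 subgroups. Checking conjugation-invariance by order — order 1: 1/1 normal; order 2: 0/3 normal; order 3: 0/4 normal; order 4: 1/1 normal; order 12: 1/1 normal.
Total normal subgroups: 3.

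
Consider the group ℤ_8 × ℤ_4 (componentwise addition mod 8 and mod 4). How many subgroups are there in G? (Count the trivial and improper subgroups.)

|G| = 32, so by Lagrange every subgroup order divides 32. Divisors: 1, 2, 4, 8, 16, 32.
Subgroups by order — order 1: 1; order 2: 3; order 4: 7; order 8: 7; order 16: 3; order 32: 1.
Total: 1 + 3 + 7 + 7 + 3 + 1 = 22.

22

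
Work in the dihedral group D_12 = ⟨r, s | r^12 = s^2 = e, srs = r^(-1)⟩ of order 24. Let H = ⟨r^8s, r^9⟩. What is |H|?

|⟨r^8s⟩| = 2 and |⟨r^9⟩| = 4, so |H| is a multiple of lcm(2, 4) = 4 and divides |G| = 24.
Closing under the operation: H = {e, r^3, r^6, r^9, r^2s, r^5s, r^8s, r^11s}, so |H| = 8.

8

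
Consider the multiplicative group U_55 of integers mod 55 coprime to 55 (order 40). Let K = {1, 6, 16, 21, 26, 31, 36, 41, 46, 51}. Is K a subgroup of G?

Yes

|K| = 10 divides |G| = 40, consistent with Lagrange.
K contains the identity, every element's inverse is in K, and K is closed under ·: it is a subgroup.
In fact K = ⟨6⟩.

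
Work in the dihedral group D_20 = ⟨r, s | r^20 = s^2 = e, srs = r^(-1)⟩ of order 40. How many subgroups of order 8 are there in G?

5

|G| = 40 and 8 | 40, so subgroups of order 8 are possible by Lagrange.
The subgroups of order 8 are: {e, r^5, r^10, r^15, s, r^5s, r^10s, r^15s}; {e, r^5, r^10, r^15, rs, r^6s, r^11s, r^16s}; {e, r^5, r^10, r^15, r^2s, r^7s, r^12s, r^17s}; {e, r^5, r^10, r^15, r^3s, r^8s, r^13s, r^18s}; … (5 in all).
So G has 5 subgroups of order 8.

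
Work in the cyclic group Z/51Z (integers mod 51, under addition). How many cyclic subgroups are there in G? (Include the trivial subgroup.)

4

A cyclic subgroup of order d is generated by each of its φ(d) elements of order d, so the cyclic subgroups of order d number (#elements of order d)/φ(d).
Cyclic subgroups by order — order 1: 1; order 3: 1; order 17: 1; order 51: 1.
Total: 4.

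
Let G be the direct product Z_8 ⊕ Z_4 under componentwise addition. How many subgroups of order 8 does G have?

7

|G| = 32 and 8 | 32, so subgroups of order 8 are possible by Lagrange.
The subgroups of order 8 are: {(0,0), (0,1), (0,2), (0,3), (4,0), (4,1), (4,2), (4,3)}; {(0,0), (0,2), (2,0), (2,2), (4,0), (4,2), (6,0), (6,2)}; {(0,0), (0,2), (2,1), (2,3), (4,0), (4,2), (6,1), (6,3)}; {(0,0), (1,0), (2,0), (3,0), (4,0), (5,0), (6,0), (7,0)}; … (7 in all).
So G has 7 subgroups of order 8.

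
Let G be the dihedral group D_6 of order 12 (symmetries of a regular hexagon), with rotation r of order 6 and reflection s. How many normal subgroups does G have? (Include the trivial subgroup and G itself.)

G has 16 subgroups. Checking conjugation-invariance by order — order 1: 1/1 normal; order 2: 1/7 normal; order 3: 1/1 normal; order 4: 0/3 normal; order 6: 3/3 normal; order 12: 1/1 normal.
Total normal subgroups: 7.

7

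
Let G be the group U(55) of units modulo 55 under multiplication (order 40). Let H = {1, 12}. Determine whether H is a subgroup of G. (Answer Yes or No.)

No

12 ∈ H but its inverse 23 ∉ H, so H is not a subgroup.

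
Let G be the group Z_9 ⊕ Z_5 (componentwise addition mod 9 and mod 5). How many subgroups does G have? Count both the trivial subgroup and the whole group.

6

|G| = 45, so by Lagrange every subgroup order divides 45. Divisors: 1, 3, 5, 9, 15, 45.
Subgroups by order — order 1: 1; order 3: 1; order 5: 1; order 9: 1; order 15: 1; order 45: 1.
Total: 1 + 1 + 1 + 1 + 1 + 1 = 6.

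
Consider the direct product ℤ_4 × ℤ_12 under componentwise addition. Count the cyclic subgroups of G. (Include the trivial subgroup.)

A cyclic subgroup of order d is generated by each of its φ(d) elements of order d, so the cyclic subgroups of order d number (#elements of order d)/φ(d).
Cyclic subgroups by order — order 1: 1; order 2: 3; order 3: 1; order 4: 6; order 6: 3; order 12: 6.
Total: 20.

20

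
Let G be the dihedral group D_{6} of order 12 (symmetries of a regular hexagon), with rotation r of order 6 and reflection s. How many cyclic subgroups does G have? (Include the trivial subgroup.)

10

A cyclic subgroup of order d is generated by each of its φ(d) elements of order d, so the cyclic subgroups of order d number (#elements of order d)/φ(d).
Cyclic subgroups by order — order 1: 1; order 2: 7; order 3: 1; order 6: 1.
Total: 10.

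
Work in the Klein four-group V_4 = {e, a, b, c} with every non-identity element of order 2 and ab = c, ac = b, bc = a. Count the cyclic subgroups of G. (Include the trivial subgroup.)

4

Each element a generates a cyclic subgroup ⟨a⟩; distinct elements may generate the same one (a cyclic group of order d has φ(d) generators).
Cyclic subgroups by order — order 1: 1; order 2: 3.
Total: 4.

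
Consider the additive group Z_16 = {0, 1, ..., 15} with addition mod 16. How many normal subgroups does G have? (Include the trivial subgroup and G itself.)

5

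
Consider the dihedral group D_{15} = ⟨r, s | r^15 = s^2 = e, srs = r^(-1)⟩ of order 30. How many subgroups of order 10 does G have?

3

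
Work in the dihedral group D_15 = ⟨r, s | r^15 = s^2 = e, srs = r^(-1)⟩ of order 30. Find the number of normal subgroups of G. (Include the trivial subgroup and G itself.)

5

G has 28 subgroups. Checking conjugation-invariance by order — order 1: 1/1 normal; order 2: 0/15 normal; order 3: 1/1 normal; order 5: 1/1 normal; order 6: 0/5 normal; order 10: 0/3 normal; order 15: 1/1 normal; order 30: 1/1 normal.
Total normal subgroups: 5.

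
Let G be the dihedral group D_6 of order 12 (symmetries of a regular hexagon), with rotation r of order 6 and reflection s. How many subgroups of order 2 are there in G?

7

|G| = 12 and 2 | 12, so subgroups of order 2 are possible by Lagrange.
The subgroups of order 2 are: {e, r^2s}; {e, r^3}; {e, r^3s}; {e, r^4s}; … (7 in all).
So G has 7 subgroups of order 2.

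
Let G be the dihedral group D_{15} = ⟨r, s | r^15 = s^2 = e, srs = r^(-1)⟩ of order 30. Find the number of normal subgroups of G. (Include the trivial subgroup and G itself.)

G has 28 subgroups. Checking conjugation-invariance by order — order 1: 1/1 normal; order 2: 0/15 normal; order 3: 1/1 normal; order 5: 1/1 normal; order 6: 0/5 normal; order 10: 0/3 normal; order 15: 1/1 normal; order 30: 1/1 normal.
Total normal subgroups: 5.

5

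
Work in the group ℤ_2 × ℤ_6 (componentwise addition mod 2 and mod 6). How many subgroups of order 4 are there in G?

1

|G| = 12 and 4 | 12, so subgroups of order 4 are possible by Lagrange.
The subgroups of order 4 are: {(0,0), (0,3), (1,0), (1,3)}.
So G has 1 subgroup of order 4.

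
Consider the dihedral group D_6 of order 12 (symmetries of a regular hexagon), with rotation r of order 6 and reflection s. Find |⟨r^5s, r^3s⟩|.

|⟨r^5s⟩| = 2 and |⟨r^3s⟩| = 2, so |H| is a multiple of lcm(2, 2) = 2 and divides |G| = 12.
Closing under the operation: H = {e, r^2, r^4, rs, r^3s, r^5s}, so |H| = 6.

6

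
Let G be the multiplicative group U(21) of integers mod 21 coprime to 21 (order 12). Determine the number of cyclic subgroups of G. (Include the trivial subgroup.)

8

A cyclic subgroup of order d is generated by each of its φ(d) elements of order d, so the cyclic subgroups of order d number (#elements of order d)/φ(d).
Cyclic subgroups by order — order 1: 1; order 2: 3; order 3: 1; order 6: 3.
Total: 8.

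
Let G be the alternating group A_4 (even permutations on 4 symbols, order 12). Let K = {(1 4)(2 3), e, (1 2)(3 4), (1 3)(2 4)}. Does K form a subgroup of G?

Yes

|K| = 4 divides |G| = 12, consistent with Lagrange.
K contains the identity, every element's inverse is in K, and K is closed under ∘: it is a subgroup.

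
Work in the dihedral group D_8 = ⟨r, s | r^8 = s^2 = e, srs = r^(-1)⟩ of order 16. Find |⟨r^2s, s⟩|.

|⟨r^2s⟩| = 2 and |⟨s⟩| = 2, so |H| is a multiple of lcm(2, 2) = 2 and divides |G| = 16.
Closing under the operation: H = {e, r^2, r^4, r^6, s, r^2s, r^4s, r^6s}, so |H| = 8.

8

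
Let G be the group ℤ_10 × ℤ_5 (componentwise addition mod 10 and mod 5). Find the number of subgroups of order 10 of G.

|G| = 50 and 10 | 50, so subgroups of order 10 are possible by Lagrange.
The subgroups of order 10 are: {(0,0), (0,1), (0,2), (0,3), (0,4), (5,0), (5,1), (5,2), (5,3), (5,4)}; {(0,0), (1,0), (2,0), (3,0), (4,0), (5,0), (6,0), (7,0), (8,0), (9,0)}; {(0,0), (1,1), (2,2), (3,3), (4,4), (5,0), (6,1), (7,2), (8,3), (9,4)}; {(0,0), (1,2), (2,4), (3,1), (4,3), (5,0), (6,2), (7,4), (8,1), (9,3)}; … (6 in all).
So G has 6 subgroups of order 10.

6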